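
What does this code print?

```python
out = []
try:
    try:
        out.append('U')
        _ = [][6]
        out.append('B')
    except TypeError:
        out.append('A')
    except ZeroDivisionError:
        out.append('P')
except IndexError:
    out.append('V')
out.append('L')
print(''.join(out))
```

Execution trace: 'U' (try body) → 'V' (outer except IndexError) → 'L' (after the try/except). Output: UVL

Answer: UVL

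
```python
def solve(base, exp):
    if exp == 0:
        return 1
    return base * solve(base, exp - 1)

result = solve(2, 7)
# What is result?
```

solve(2, 7) = 2 * 2 * 2 * 2 * 2 * 2 * 2 = 128

Answer: 128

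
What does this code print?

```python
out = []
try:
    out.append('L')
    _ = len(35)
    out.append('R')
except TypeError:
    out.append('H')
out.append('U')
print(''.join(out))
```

Execution trace: 'L' (try body) → 'H' (except TypeError) → 'U' (after the try/except). Output: LHU

Answer: LHU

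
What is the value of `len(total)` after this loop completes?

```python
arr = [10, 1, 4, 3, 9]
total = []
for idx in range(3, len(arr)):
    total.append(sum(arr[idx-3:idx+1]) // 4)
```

Number of 4-element averages
`total` takes the values: [] → [4] → [4, 4]
So `len(total)` = 2

Answer: 2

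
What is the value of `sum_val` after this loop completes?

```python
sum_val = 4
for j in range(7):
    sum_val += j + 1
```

Start at 4, add 1 to 7 = 32
`sum_val` takes the values: 4 → 5 → 7 → 10 → 14 → 19 → 25 → 32

Answer: 32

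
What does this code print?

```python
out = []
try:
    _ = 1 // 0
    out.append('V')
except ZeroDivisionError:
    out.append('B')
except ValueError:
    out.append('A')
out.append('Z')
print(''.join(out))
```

Execution trace: 'B' (except ZeroDivisionError) → 'Z' (after the try/except). Output: BZ

Answer: BZ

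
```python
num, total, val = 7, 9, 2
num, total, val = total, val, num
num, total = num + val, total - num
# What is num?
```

Trace:
`num, total, val = 7, 9, 2` → num = 7; total = 9; val = 2
`num, total, val = total, val, num` → num = 9; total = 2; val = 7
`num, total = num + val, total - num` → num = 16; total = -7
So num = 16

Answer: 16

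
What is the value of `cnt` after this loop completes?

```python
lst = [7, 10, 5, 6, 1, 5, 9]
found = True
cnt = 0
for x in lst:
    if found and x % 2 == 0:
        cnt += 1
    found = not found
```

Count even values at even positions
`cnt` takes the values: 0

Answer: 0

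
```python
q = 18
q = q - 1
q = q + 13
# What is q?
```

Trace:
`q = 18` → q = 18
`q = q - 1` → q = 17
`q = q + 13` → q = 30
So q = 30

Answer: 30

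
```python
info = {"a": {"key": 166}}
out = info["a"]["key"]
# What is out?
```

Trace:
`info = {"a": {"key": 166}}` → info = {'a': {'key': 166}}
`out = info["a"]["key"]` → out = 166
So out = 166

Answer: 166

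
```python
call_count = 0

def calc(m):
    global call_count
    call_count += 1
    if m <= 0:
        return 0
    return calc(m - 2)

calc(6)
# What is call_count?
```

Linear recursion stepping by 2: 4 calls from m=6 down to ≤0.

Answer: 4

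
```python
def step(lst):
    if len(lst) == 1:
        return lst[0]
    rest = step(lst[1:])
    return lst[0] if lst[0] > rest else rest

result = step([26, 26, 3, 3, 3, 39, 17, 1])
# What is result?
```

Recursive max over [26, 26, 3, 3, 3, 39, 17, 1] = 39

Answer: 39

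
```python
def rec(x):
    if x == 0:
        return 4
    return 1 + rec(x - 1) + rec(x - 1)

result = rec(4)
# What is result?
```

rec(x) = 1 + 2·rec(x-1), rec(0)=4. Closed form: (4+1)·2^4 - 1 = 79.

Answer: 79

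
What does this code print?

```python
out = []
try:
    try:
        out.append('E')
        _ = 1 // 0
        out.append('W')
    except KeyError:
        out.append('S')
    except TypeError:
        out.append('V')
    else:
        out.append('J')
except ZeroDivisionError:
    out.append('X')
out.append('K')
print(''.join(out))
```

Execution trace: 'E' (inner try body) → 'X' (outer except ZeroDivisionError) → 'K' (after the try/except). Output: EXK

Answer: EXK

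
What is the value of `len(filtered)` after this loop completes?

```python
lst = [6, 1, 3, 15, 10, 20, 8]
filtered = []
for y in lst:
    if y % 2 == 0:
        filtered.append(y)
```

Count even numbers in [6, 1, 3, 15, 10, 20, 8]
`filtered` takes the values: [] → [6] → [6, 10] → [6, 10, 20] → [6, 10, 20, 8]
So `len(filtered)` = 4

Answer: 4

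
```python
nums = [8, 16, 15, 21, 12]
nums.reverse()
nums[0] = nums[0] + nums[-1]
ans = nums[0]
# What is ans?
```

Trace:
`nums = [8, 16, 15, 21, 12]` → nums = [8, 16, 15, 21, 12]
`nums.reverse()` → nums = [12, 21, 15, 16, 8]
`nums[0] = nums[0] + nums[-1]` → nums = [20, 21, 15, 16, 8]
`ans = nums[0]` → ans = 20
So ans = 20

Answer: 20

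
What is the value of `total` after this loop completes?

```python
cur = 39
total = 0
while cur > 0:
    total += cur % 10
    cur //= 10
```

Sum digits of 39
`total` takes the values: 0 → 9 → 12

Answer: 12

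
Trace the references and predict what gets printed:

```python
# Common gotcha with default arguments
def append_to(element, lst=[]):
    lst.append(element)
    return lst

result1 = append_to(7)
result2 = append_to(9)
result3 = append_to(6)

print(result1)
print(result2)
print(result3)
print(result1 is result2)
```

Key concept: mutable default argument gotcha.
Step by step:
`result1 = append_to(7)` → result1 = [7]
`result2 = append_to(9)` → result1 = [7, 9] (same object as result2); result2 = [7, 9] (same object as result1)
`result3 = append_to(6)` → result1 = [7, 9, 6] (same object as result2, result3); result2 = [7, 9, 6] (same object as result1, result3); result3 = [7, 9, 6] (same object as result1, result2)
`print(result1)` → prints [7, 9, 6]
`print(result2)` → prints [7, 9, 6]
`print(result3)` → prints [7, 9, 6]
`print(result1 is result2)` → prints True

Answer:
[7, 9, 6]
[7, 9, 6]
[7, 9, 6]
True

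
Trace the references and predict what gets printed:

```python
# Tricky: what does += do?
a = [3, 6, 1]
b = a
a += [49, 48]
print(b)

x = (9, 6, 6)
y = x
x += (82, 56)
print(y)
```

Key concept: += behavior differs for mutable vs immutable.
Step by step:
`a = [3, 6, 1]` → a = [3, 6, 1]
`b = a` → b = [3, 6, 1] (same object as a)
`a += [49, 48]` → a = [3, 6, 1, 49, 48] (same object as b); b = [3, 6, 1, 49, 48] (same object as a)
`print(b)` → prints [3, 6, 1, 49, 48]
`x = (9, 6, 6)` → x = (9, 6, 6)
`y = x` → y = (9, 6, 6)
`x += (82, 56)` → x = (9, 6, 6, 82, 56)
`print(y)` → prints (9, 6, 6)

Answer:
[3, 6, 1, 49, 48]
(9, 6, 6)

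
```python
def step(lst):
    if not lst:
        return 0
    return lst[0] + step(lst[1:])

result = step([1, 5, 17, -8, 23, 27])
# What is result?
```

1 + 5 + 17 + (-8) + 23 + 27 + 0 = 65

Answer: 65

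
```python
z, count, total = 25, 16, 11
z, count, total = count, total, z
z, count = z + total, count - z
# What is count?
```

Trace:
`z, count, total = 25, 16, 11` → z = 25; count = 16; total = 11
`z, count, total = count, total, z` → z = 16; count = 11; total = 25
`z, count = z + total, count - z` → z = 41; count = -5
So count = -5

Answer: -5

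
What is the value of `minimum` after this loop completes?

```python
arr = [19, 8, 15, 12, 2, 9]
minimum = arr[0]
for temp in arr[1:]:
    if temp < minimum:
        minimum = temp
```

Minimum of [19, 8, 15, 12, 2, 9]
`minimum` takes the values: 19 → 8 → 2

Answer: 2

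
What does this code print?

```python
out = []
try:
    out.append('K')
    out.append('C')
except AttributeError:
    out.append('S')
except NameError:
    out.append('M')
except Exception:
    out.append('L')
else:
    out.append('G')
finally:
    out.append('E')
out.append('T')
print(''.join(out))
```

Execution trace: 'K' (try body) → 'C' (try body, no exception) → 'G' (else) → 'E' (finally) → 'T' (after the try/except). Output: KCGET

Answer: KCGET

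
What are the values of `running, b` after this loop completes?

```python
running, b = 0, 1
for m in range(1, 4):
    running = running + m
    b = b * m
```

Sum and factorial of 1 to 3
`running, b` takes the values: (0, 1) → (1, 1) → (3, 1) → (3, 2) → (6, 2) → (6, 6)

Answer: 6, 6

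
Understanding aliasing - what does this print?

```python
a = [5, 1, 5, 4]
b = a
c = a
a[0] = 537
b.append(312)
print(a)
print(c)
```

Key concept: multiple aliases.
Step by step:
`a = [5, 1, 5, 4]` → a = [5, 1, 5, 4]
`b = a` → b = [5, 1, 5, 4] (same object as a)
`c = a` → c = [5, 1, 5, 4] (same object as a, b)
`a[0] = 537` → a = [537, 1, 5, 4] (same object as b, c); b = [537, 1, 5, 4] (same object as a, c); c = [537, 1, 5, 4] (same object as a, b)
`b.append(312)` → a = [537, 1, 5, 4, 312] (same object as b, c); b = [537, 1, 5, 4, 312] (same object as a, c); c = [537, 1, 5, 4, 312] (same object as a, b)
`print(a)` → prints [537, 1, 5, 4, 312]
`print(c)` → prints [537, 1, 5, 4, 312]

Answer:
[537, 1, 5, 4, 312]
[537, 1, 5, 4, 312]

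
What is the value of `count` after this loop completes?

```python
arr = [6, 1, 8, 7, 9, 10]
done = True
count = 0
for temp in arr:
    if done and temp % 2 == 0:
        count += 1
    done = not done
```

Count even values at even positions
`count` takes the values: 0 → 1 → 2

Answer: 2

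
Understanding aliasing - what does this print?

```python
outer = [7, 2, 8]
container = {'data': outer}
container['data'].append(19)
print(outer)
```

Key concept: dict holds reference to list.
Step by step:
`outer = [7, 2, 8]` → outer = [7, 2, 8]
`container = {'data': outer}` → container = {'data': [7, 2, 8]}
`container['data'].append(19)` → outer = [7, 2, 8, 19]; container = {'data': [7, 2, 8, 19]}
`print(outer)` → prints [7, 2, 8, 19]

Answer: [7, 2, 8, 19]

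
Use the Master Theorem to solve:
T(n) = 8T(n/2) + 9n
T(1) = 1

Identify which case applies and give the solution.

a=8, b=2, f(n)=9n. log_2(8) = 3. Since c=1 < 3, Case 1 applies: T(n) = Θ(n^log_b(a)) = O(n^3).

Answer: O(n^3) - Case 1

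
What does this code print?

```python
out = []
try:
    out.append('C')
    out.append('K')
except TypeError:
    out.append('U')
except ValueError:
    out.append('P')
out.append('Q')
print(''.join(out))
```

Execution trace: 'C' (try body) → 'K' (try body, no exception) → 'Q' (after the try/except). Output: CKQ

Answer: CKQ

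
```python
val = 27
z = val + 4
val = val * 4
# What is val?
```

Trace:
`val = 27` → val = 27
`z = val + 4` → z = 31
`val = val * 4` → val = 108
So val = 108

Answer: 108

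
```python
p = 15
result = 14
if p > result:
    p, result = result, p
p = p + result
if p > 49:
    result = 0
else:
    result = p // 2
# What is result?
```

Trace:
`p = 15` → p = 15
`result = 14` → result = 14
`if p > result: ...` → p > result is True → p = 14; result = 15
`p = p + result` → p = 29
`if p > 49: ...` → p > 49 is False, take else branch → result = 14
So result = 14

Answer: 14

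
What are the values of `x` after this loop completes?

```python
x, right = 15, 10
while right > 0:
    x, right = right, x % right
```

GCD of 15 and 10
`x` takes the values: 15 → 10 → 5

Answer: 5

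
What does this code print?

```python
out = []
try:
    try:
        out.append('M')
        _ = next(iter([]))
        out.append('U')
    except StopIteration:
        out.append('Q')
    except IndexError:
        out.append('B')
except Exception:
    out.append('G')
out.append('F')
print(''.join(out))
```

Execution trace: 'M' (inner try body) → 'Q' (inner except StopIteration) → 'F' (after the try/except). Output: MQF

Answer: MQF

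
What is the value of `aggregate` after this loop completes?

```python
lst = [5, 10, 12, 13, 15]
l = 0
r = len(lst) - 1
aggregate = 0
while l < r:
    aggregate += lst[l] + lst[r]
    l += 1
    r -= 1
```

Sum of pairs from ends
`aggregate` takes the values: 0 → 20 → 43

Answer: 43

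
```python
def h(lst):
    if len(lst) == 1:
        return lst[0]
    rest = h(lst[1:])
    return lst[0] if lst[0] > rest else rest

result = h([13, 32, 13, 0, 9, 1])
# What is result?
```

Recursive max over [13, 32, 13, 0, 9, 1] = 32

Answer: 32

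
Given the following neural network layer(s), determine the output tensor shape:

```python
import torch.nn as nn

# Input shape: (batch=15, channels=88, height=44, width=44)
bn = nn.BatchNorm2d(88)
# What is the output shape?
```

Input: (15, 88, 44, 44) -> Output: (15, 88, 44, 44)

Answer: (15, 88, 44, 44)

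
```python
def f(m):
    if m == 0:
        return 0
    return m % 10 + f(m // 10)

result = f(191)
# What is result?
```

Sum of digits of 191: 1 + 9 + 1 = 11

Answer: 11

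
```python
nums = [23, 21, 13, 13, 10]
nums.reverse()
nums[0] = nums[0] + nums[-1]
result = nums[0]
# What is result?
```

Trace:
`nums = [23, 21, 13, 13, 10]` → nums = [23, 21, 13, 13, 10]
`nums.reverse()` → nums = [10, 13, 13, 21, 23]
`nums[0] = nums[0] + nums[-1]` → nums = [33, 13, 13, 21, 23]
`result = nums[0]` → result = 33
So result = 33

Answer: 33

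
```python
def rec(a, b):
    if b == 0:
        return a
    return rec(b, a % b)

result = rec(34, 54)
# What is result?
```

rec(34, 54) -> rec(54, 34) -> rec(34, 20) -> rec(20, 14) -> rec(14, 6) -> rec(6, 2) -> rec(2, 0) -> 2

Answer: 2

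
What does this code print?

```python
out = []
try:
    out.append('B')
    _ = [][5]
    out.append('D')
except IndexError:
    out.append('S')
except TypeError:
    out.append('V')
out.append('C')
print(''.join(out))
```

Execution trace: 'B' (try body) → 'S' (except IndexError) → 'C' (after the try/except). Output: BSC

Answer: BSC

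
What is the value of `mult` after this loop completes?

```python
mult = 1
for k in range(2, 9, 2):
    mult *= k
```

Product of even numbers 2 to 8
`mult` takes the values: 1 → 2 → 8 → 48 → 384

Answer: 384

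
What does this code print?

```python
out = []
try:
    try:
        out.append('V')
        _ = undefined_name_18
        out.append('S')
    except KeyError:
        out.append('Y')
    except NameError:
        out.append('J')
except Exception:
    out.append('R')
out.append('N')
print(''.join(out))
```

Execution trace: 'V' (inner try body) → 'J' (inner except NameError) → 'N' (after the try/except). Output: VJN

Answer: VJN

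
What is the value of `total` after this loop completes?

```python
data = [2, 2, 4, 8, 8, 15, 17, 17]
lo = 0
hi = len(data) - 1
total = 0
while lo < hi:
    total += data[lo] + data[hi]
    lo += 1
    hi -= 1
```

Sum of pairs from ends
`total` takes the values: 0 → 19 → 38 → 57 → 73

Answer: 73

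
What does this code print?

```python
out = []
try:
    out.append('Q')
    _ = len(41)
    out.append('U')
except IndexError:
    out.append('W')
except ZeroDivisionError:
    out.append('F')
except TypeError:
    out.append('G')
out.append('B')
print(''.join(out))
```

Execution trace: 'Q' (try body) → 'G' (except TypeError) → 'B' (after the try/except). Output: QGB

Answer: QGB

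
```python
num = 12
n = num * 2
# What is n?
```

Trace:
`num = 12` → num = 12
`n = num * 2` → n = 24
So n = 24

Answer: 24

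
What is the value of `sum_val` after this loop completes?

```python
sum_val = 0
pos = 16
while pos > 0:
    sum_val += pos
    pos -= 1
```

Sum 16 down to 1
`sum_val` takes the values: 0 → 16 → 31 → 45 → 58 → 70 → 81 → 91 → 100 → 108 → 115 → 121 → 126 → 130 → 133 → 135 → 136

Answer: 136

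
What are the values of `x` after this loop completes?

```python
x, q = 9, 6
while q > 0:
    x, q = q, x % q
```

GCD of 9 and 6
`x` takes the values: 9 → 6 → 3

Answer: 3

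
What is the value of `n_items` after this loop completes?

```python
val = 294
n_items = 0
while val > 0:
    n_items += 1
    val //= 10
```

Count digits by repeated division by 10
`n_items` takes the values: 0 → 1 → 2 → 3

Answer: 3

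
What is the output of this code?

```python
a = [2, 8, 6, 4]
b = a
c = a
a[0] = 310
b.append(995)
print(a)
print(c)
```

Key concept: multiple aliases.
Step by step:
`a = [2, 8, 6, 4]` → a = [2, 8, 6, 4]
`b = a` → b = [2, 8, 6, 4] (same object as a)
`c = a` → c = [2, 8, 6, 4] (same object as a, b)
`a[0] = 310` → a = [310, 8, 6, 4] (same object as b, c); b = [310, 8, 6, 4] (same object as a, c); c = [310, 8, 6, 4] (same object as a, b)
`b.append(995)` → a = [310, 8, 6, 4, 995] (same object as b, c); b = [310, 8, 6, 4, 995] (same object as a, c); c = [310, 8, 6, 4, 995] (same object as a, b)
`print(a)` → prints [310, 8, 6, 4, 995]
`print(c)` → prints [310, 8, 6, 4, 995]

Answer:
[310, 8, 6, 4, 995]
[310, 8, 6, 4, 995]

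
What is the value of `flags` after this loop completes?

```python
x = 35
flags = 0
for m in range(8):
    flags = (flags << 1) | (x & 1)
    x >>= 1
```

Reverse lowest 8 bits of 35
`flags` takes the values: 0 → 1 → 3 → 6 → 12 → 24 → 49 → 98 → 196

Answer: 196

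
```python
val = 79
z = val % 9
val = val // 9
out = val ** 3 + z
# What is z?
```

Trace:
`val = 79` → val = 79
`z = val % 9` → z = 7
`val = val // 9` → val = 8
`out = val ** 3 + z` → out = 519
So z = 7

Answer: 7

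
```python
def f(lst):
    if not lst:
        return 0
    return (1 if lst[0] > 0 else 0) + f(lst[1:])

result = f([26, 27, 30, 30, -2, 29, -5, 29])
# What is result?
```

Count of positive elements in [26, 27, 30, 30, -2, 29, -5, 29] = 6

Answer: 6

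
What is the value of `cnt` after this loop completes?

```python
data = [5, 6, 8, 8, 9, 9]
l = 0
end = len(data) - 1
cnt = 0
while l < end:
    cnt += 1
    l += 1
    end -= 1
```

Iterations until pointers meet (list length 6)
`cnt` takes the values: 0 → 1 → 2 → 3

Answer: 3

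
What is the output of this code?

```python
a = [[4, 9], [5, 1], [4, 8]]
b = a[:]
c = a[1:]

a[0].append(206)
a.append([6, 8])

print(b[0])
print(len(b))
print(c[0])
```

Key concept: slice with nested mutation.
Step by step:
`a = [[4, 9], [5, 1], [4, 8]]` → a = [[4, 9], [5, 1], [4, 8]]
`b = a[:]` → b = [[4, 9], [5, 1], [4, 8]]
`c = a[1:]` → c = [[5, 1], [4, 8]]
`a[0].append(206)` → a = [[4, 9, 206], [5, 1], [4, 8]]; b = [[4, 9, 206], [5, 1], [4, 8]]
`a.append([6, 8])` → a = [[4, 9, 206], [5, 1], [4, 8], [6, 8]]
`print(b[0])` → prints [4, 9, 206]
`print(len(b))` → prints 3
`print(c[0])` → prints [5, 1]

Answer:
[4, 9, 206]
3
[5, 1]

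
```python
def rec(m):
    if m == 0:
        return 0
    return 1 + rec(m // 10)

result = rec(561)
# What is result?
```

Count of digits of 561: 3

Answer: 3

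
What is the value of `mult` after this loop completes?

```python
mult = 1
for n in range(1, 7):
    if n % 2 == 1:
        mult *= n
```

Product of odd numbers 1 to 6
`mult` takes the values: 1 → 3 → 15

Answer: 15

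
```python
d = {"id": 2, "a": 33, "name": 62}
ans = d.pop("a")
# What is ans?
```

Trace:
`d = {"id": 2, "a": 33, "name": 62}` → d = {'id': 2, 'a': 33, 'name': 62}
`ans = d.pop("a")` → d = {'id': 2, 'name': 62}; ans = 33
So ans = 33

Answer: 33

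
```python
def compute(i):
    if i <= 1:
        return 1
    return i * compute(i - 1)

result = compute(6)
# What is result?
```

compute(6) = 6 * 5 * 4 * 3 * 2 * 1 = 720

Answer: 720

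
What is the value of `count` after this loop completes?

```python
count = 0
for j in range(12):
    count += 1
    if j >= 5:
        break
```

Loop breaks when j reaches 5, count is 6
`count` takes the values: 0 → 1 → 2 → 3 → 4 → 5 → 6

Answer: 6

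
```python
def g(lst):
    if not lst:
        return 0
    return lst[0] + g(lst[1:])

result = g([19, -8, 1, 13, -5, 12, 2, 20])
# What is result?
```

19 + (-8) + 1 + 13 + (-5) + 12 + 2 + 20 + 0 = 54

Answer: 54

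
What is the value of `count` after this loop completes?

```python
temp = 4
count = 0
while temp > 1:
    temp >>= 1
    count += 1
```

Count right shifts until 1
`count` takes the values: 0 → 1 → 2

Answer: 2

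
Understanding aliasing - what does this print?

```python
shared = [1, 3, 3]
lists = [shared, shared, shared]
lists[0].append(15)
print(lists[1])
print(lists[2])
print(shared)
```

Key concept: list of same reference.
Step by step:
`shared = [1, 3, 3]` → shared = [1, 3, 3]
`lists = [shared, shared, shared]` → lists = [[1, 3, 3], [1, 3, 3], [1, 3, 3]]
`lists[0].append(15)` → shared = [1, 3, 3, 15]; lists = [[1, 3, 3, 15], [1, 3, 3, 15], [1, 3, 3, 15]]
`print(lists[1])` → prints [1, 3, 3, 15]
`print(lists[2])` → prints [1, 3, 3, 15]
`print(shared)` → prints [1, 3, 3, 15]

Answer:
[1, 3, 3, 15]
[1, 3, 3, 15]
[1, 3, 3, 15]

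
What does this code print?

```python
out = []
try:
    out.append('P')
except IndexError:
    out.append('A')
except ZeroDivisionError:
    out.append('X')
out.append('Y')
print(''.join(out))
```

Execution trace: 'P' (try body, no exception) → 'Y' (after the try/except). Output: PY

Answer: PY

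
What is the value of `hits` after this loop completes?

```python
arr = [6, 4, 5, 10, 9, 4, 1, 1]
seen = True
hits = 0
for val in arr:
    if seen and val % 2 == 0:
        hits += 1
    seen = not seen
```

Count even values at even positions
`hits` takes the values: 0 → 1

Answer: 1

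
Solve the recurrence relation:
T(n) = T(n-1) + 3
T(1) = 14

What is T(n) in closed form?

Unrolling: T(n) = T(1) + 3·(n-1) = 14 + 3(n-1) = 3n + 11.

Answer: T(n) = 3n + 11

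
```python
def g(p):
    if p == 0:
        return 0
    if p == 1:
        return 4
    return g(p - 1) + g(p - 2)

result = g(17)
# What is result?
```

Build up from base cases: g(0)=0, g(1)=4, g(2)=4, g(3)=8, g(4)=12, g(5)=20, g(6)=32, ..., g(17)=6388

Answer: 6388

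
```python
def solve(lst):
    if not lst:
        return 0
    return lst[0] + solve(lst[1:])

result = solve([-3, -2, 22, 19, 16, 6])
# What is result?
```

(-3) + (-2) + 22 + 19 + 16 + 6 + 0 = 58

Answer: 58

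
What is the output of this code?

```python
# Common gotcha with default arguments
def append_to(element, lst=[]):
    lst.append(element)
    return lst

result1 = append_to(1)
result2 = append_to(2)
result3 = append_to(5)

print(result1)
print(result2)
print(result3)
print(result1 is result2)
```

Key concept: mutable default argument gotcha.
Step by step:
`result1 = append_to(1)` → result1 = [1]
`result2 = append_to(2)` → result1 = [1, 2] (same object as result2); result2 = [1, 2] (same object as result1)
`result3 = append_to(5)` → result1 = [1, 2, 5] (same object as result2, result3); result2 = [1, 2, 5] (same object as result1, result3); result3 = [1, 2, 5] (same object as result1, result2)
`print(result1)` → prints [1, 2, 5]
`print(result2)` → prints [1, 2, 5]
`print(result3)` → prints [1, 2, 5]
`print(result1 is result2)` → prints True

Answer:
[1, 2, 5]
[1, 2, 5]
[1, 2, 5]
True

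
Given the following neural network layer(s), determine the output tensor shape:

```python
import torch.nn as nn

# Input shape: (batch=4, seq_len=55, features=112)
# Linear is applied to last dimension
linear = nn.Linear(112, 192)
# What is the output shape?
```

Input: (4, 55, 112) -> Output: (4, 55, 192)

Answer: (4, 55, 192)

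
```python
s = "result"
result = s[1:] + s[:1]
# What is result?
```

Trace:
`s = "result"` → s = 'result'
`result = s[1:] + s[:1]` → result = 'esultr'
So result = 'esultr'

Answer: 'esultr'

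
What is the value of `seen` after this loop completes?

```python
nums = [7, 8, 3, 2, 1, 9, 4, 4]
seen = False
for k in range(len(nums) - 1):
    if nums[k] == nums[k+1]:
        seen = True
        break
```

Check consecutive duplicates in [7, 8, 3, 2, 1, 9, 4, 4]
`seen` takes the values: False → True

Answer: True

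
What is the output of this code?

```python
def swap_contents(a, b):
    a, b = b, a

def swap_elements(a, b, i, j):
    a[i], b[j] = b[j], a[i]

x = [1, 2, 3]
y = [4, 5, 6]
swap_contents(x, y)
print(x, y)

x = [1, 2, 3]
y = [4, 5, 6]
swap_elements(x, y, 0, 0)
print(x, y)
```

Key concept: parameter rebinding vs mutation.
Step by step:
`x = [1, 2, 3]` → x = [1, 2, 3]
`y = [4, 5, 6]` → y = [4, 5, 6]
`swap_contents(x, y)` → no visible change to tracked variables
`print(x, y)` → prints [1, 2, 3] [4, 5, 6]
`x = [1, 2, 3]` → x = [1, 2, 3]
`y = [4, 5, 6]` → y = [4, 5, 6]
`swap_elements(x, y, 0, 0)` → x = [4, 2, 3]; y = [1, 5, 6]
`print(x, y)` → prints [4, 2, 3] [1, 5, 6]

Answer:
[1, 2, 3] [4, 5, 6]
[4, 2, 3] [1, 5, 6]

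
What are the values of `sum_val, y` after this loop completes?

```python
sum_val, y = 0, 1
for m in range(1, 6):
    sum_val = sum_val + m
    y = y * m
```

Sum and factorial of 1 to 5
`sum_val, y` takes the values: (0, 1) → (1, 1) → (3, 1) → (3, 2) → (6, 2) → (6, 6) → (10, 6) → (10, 24) → (15, 24) → (15, 120)

Answer: 15, 120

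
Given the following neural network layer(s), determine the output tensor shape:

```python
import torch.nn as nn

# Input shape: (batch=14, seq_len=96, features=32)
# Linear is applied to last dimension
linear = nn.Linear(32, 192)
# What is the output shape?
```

Input: (14, 96, 32) -> Output: (14, 96, 192)

Answer: (14, 96, 192)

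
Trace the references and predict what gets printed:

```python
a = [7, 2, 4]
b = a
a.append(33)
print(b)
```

Key concept: basic list aliasing.
Step by step:
`a = [7, 2, 4]` → a = [7, 2, 4]
`b = a` → b = [7, 2, 4] (same object as a)
`a.append(33)` → a = [7, 2, 4, 33] (same object as b); b = [7, 2, 4, 33] (same object as a)
`print(b)` → prints [7, 2, 4, 33]

Answer: [7, 2, 4, 33]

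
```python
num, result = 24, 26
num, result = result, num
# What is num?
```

Trace:
`num, result = 24, 26` → num = 24; result = 26
`num, result = result, num` → num = 26; result = 24
So num = 26

Answer: 26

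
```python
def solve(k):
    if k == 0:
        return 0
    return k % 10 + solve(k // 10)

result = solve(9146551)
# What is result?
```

Sum of digits of 9146551: 1 + 5 + 5 + 6 + 4 + 1 + 9 = 31

Answer: 31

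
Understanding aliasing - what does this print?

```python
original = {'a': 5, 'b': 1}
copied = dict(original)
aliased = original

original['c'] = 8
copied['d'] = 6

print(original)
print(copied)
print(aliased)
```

Key concept: dict() creates copy, assignment creates alias.
Step by step:
`original = {'a': 5, 'b': 1}` → original = {'a': 5, 'b': 1}
`copied = dict(original)` → copied = {'a': 5, 'b': 1}
`aliased = original` → aliased = {'a': 5, 'b': 1} (same object as original)
`original['c'] = 8` → original = {'a': 5, 'b': 1, 'c': 8} (same object as aliased); aliased = {'a': 5, 'b': 1, 'c': 8} (same object as original)
`copied['d'] = 6` → copied = {'a': 5, 'b': 1, 'd': 6}
`print(original)` → prints {'a': 5, 'b': 1, 'c': 8}
`print(copied)` → prints {'a': 5, 'b': 1, 'd': 6}
`print(aliased)` → prints {'a': 5, 'b': 1, 'c': 8}

Answer:
{'a': 5, 'b': 1, 'c': 8}
{'a': 5, 'b': 1, 'd': 6}
{'a': 5, 'b': 1, 'c': 8}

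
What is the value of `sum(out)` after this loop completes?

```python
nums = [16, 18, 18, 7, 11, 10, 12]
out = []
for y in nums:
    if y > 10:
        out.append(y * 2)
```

Sum of doubled values > 10
`out` takes the values: [] → [32] → [32, 36] → [32, 36, 36] → [32, 36, 36, 22] → [32, 36, 36, 22, 24]
So `sum(out)` = 150

Answer: 150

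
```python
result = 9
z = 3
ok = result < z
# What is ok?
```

Trace:
`result = 9` → result = 9
`z = 3` → z = 3
`ok = result < z` → ok = False
So ok = False

Answer: False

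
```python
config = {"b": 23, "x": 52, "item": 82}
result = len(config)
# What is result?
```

Trace:
`config = {"b": 23, "x": 52, "item": 82}` → config = {'b': 23, 'x': 52, 'item': 82}
`result = len(config)` → result = 3
So result = 3

Answer: 3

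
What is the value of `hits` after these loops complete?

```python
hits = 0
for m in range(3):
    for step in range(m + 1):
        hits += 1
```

Triangle: 1 + 2 + ... + 3
`hits` takes the values: 0 → 1 → 2 → 3 → 4 → 5 → 6

Answer: 6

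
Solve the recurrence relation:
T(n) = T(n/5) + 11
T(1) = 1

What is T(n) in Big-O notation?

Each step divides n by 5 and adds 11. After log_5(n) steps we reach T(1)=1. So T(n) = 11·log_5(n) + 1 = O(log n).

Answer: O(log n)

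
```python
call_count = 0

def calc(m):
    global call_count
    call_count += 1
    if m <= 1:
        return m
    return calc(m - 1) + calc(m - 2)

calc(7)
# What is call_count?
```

Calls(m) = 1 + Calls(m-1) + Calls(m-2); Calls(0)=Calls(1)=1. For m=7 this gives 41.

Answer: 41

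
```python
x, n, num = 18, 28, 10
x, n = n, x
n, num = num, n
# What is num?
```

Trace:
`x, n, num = 18, 28, 10` → x = 18; n = 28; num = 10
`x, n = n, x` → x = 28; n = 18
`n, num = num, n` → n = 10; num = 18
So num = 18

Answer: 18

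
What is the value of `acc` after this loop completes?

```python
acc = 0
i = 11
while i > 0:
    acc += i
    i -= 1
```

Sum 11 down to 1
`acc` takes the values: 0 → 11 → 21 → 30 → 38 → 45 → 51 → 56 → 60 → 63 → 65 → 66

Answer: 66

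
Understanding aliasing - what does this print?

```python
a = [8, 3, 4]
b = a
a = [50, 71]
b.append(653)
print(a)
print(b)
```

Key concept: rebinding vs mutation: a is rebound to a new list, b still points at the original.
Step by step:
`a = [8, 3, 4]` → a = [8, 3, 4]
`b = a` → b = [8, 3, 4] (same object as a)
`a = [50, 71]` → a = [50, 71]
`b.append(653)` → b = [8, 3, 4, 653]
`print(a)` → prints [50, 71]
`print(b)` → prints [8, 3, 4, 653]

Answer:
[50, 71]
[8, 3, 4, 653]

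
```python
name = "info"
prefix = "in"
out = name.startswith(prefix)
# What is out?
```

Trace:
`name = "info"` → name = 'info'
`prefix = "in"` → prefix = 'in'
`out = name.startswith(prefix)` → out = True
So out = True

Answer: True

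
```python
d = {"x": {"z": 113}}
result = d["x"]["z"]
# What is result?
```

Trace:
`d = {"x": {"z": 113}}` → d = {'x': {'z': 113}}
`result = d["x"]["z"]` → result = 113
So result = 113

Answer: 113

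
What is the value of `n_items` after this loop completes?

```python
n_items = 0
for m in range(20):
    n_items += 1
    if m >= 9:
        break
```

Loop breaks when m reaches 9, n_items is 10
`n_items` takes the values: 0 → 1 → 2 → 3 → 4 → 5 → 6 → 7 → 8 → 9 → 10

Answer: 10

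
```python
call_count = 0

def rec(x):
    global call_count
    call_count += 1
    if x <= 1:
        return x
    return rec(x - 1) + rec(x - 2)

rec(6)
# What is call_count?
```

Calls(x) = 1 + Calls(x-1) + Calls(x-2); Calls(0)=Calls(1)=1. For x=6 this gives 25.

Answer: 25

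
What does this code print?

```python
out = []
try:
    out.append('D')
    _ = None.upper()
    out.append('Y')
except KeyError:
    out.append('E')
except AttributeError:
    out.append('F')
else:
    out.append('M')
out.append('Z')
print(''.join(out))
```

Execution trace: 'D' (try body) → 'F' (except AttributeError) → 'Z' (after the try/except). Output: DFZ

Answer: DFZ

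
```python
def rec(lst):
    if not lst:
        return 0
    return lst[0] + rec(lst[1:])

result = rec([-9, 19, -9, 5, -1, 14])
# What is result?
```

(-9) + 19 + (-9) + 5 + (-1) + 14 + 0 = 19

Answer: 19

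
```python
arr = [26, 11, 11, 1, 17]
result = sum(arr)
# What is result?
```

Trace:
`arr = [26, 11, 11, 1, 17]` → arr = [26, 11, 11, 1, 17]
`result = sum(arr)` → result = 66
So result = 66

Answer: 66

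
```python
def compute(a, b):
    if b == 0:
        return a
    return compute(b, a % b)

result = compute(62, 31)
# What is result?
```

compute(62, 31) -> compute(31, 0) -> 31

Answer: 31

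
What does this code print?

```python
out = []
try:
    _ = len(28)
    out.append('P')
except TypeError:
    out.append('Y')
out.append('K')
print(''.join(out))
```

Execution trace: 'Y' (except TypeError) → 'K' (after the try/except). Output: YK

Answer: YK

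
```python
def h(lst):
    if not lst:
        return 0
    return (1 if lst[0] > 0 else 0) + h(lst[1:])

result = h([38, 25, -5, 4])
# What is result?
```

Count of positive elements in [38, 25, -5, 4] = 3

Answer: 3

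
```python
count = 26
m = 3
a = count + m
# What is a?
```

Trace:
`count = 26` → count = 26
`m = 3` → m = 3
`a = count + m` → a = 29
So a = 29

Answer: 29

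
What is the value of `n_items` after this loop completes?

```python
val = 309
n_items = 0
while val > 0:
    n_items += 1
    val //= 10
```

Count digits by repeated division by 10
`n_items` takes the values: 0 → 1 → 2 → 3

Answer: 3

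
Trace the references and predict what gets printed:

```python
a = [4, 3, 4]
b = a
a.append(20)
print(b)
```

Key concept: basic list aliasing.
Step by step:
`a = [4, 3, 4]` → a = [4, 3, 4]
`b = a` → b = [4, 3, 4] (same object as a)
`a.append(20)` → a = [4, 3, 4, 20] (same object as b); b = [4, 3, 4, 20] (same object as a)
`print(b)` → prints [4, 3, 4, 20]

Answer: [4, 3, 4, 20]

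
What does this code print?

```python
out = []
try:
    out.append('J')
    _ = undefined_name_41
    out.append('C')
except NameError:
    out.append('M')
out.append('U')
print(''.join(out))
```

Execution trace: 'J' (try body) → 'M' (except NameError) → 'U' (after the try/except). Output: JMU

Answer: JMU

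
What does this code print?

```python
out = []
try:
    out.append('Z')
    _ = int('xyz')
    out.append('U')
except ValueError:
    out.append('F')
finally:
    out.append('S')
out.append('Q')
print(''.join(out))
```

Execution trace: 'Z' (try body) → 'F' (except ValueError) → 'S' (finally) → 'Q' (after the try/except). Output: ZFSQ

Answer: ZFSQ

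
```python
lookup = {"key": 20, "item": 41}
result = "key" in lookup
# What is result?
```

Trace:
`lookup = {"key": 20, "item": 41}` → lookup = {'key': 20, 'item': 41}
`result = "key" in lookup` → result = True
So result = True

Answer: True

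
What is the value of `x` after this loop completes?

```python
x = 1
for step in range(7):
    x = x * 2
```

Multiply by 2, 7 times: 1 * 2^7 = 128
`x` takes the values: 1 → 2 → 4 → 8 → 16 → 32 → 64 → 128

Answer: 128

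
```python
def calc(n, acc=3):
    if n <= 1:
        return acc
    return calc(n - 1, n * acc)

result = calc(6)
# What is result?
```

Accumulator trace (n, acc): (6, 3) -> (5, 18) -> (4, 90) -> (3, 360) -> (2, 1080) -> (1, 2160) -> return 2160

Answer: 2160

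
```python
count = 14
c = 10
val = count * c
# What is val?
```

Trace:
`count = 14` → count = 14
`c = 10` → c = 10
`val = count * c` → val = 140
So val = 140

Answer: 140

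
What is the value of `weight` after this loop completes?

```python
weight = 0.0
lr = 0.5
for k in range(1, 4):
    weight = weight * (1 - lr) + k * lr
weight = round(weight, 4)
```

Moving average with lr=0.5
`weight` takes the values: 0.0 → 0.5 → 1.25 → 2.125

Answer: 2.125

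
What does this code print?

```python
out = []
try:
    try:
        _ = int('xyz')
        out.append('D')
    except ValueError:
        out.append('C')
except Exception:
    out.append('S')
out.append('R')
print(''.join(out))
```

Execution trace: 'C' (inner except ValueError) → 'R' (after the try/except). Output: CR

Answer: CR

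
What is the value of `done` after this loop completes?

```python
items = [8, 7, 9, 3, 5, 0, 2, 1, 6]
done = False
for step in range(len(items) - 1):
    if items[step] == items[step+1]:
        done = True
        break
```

Check consecutive duplicates in [8, 7, 9, 3, 5, 0, 2, 1, 6]
`done` takes the values: False

Answer: False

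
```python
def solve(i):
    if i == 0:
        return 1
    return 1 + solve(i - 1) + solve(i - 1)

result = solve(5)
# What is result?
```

solve(i) = 1 + 2·solve(i-1), solve(0)=1. Closed form: (1+1)·2^5 - 1 = 63.

Answer: 63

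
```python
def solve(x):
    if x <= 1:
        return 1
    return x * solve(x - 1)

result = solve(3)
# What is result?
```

solve(3) = 3 * 2 * 1 = 6

Answer: 6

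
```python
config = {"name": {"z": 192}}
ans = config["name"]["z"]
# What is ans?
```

Trace:
`config = {"name": {"z": 192}}` → config = {'name': {'z': 192}}
`ans = config["name"]["z"]` → ans = 192
So ans = 192

Answer: 192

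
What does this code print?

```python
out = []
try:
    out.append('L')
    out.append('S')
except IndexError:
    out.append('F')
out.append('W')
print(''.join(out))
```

Execution trace: 'L' (try body) → 'S' (try body, no exception) → 'W' (after the try/except). Output: LSW

Answer: LSW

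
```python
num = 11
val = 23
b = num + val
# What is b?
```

Trace:
`num = 11` → num = 11
`val = 23` → val = 23
`b = num + val` → b = 34
So b = 34

Answer: 34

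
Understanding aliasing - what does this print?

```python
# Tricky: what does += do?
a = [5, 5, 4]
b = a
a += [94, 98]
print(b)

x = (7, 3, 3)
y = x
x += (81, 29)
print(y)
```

Key concept: += behavior differs for mutable vs immutable.
Step by step:
`a = [5, 5, 4]` → a = [5, 5, 4]
`b = a` → b = [5, 5, 4] (same object as a)
`a += [94, 98]` → a = [5, 5, 4, 94, 98] (same object as b); b = [5, 5, 4, 94, 98] (same object as a)
`print(b)` → prints [5, 5, 4, 94, 98]
`x = (7, 3, 3)` → x = (7, 3, 3)
`y = x` → y = (7, 3, 3)
`x += (81, 29)` → x = (7, 3, 3, 81, 29)
`print(y)` → prints (7, 3, 3)

Answer:
[5, 5, 4, 94, 98]
(7, 3, 3)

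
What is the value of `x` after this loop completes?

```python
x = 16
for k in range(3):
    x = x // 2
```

Halve 3 times: 16 // 2^3 = 2
`x` takes the values: 16 → 8 → 4 → 2

Answer: 2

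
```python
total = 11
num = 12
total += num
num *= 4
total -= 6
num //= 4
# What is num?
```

Trace:
`total = 11` → total = 11
`num = 12` → num = 12
`total += num` → total = 23
`num *= 4` → num = 48
`total -= 6` → total = 17
`num //= 4` → num = 12
So num = 12

Answer: 12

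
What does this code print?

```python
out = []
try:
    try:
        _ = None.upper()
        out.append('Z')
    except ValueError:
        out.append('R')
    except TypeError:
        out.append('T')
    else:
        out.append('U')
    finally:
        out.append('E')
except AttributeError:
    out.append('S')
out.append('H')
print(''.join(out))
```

Execution trace: 'E' (finally) → 'S' (outer except AttributeError) → 'H' (after the try/except). Output: ESH

Answer: ESH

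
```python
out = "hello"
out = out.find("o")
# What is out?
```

Trace:
`out = "hello"` → out = 'hello'
`out = out.find("o")` → out = 4
So out = 4

Answer: 4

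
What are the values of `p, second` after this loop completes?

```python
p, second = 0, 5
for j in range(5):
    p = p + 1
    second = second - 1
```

p goes 0→5, second goes 5→0
`p, second` takes the values: (0, 5) → (1, 5) → (1, 4) → (2, 4) → (2, 3) → (3, 3) → (3, 2) → (4, 2) → (4, 1) → (5, 1) → (5, 0)

Answer: 5, 0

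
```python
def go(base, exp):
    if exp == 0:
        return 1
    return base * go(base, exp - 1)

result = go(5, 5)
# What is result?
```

go(5, 5) = 5 * 5 * 5 * 5 * 5 = 3125

Answer: 3125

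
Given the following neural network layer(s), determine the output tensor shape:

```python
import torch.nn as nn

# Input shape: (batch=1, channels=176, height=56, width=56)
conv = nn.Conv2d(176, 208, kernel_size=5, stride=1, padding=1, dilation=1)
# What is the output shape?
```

Input: (1, 176, 56, 56) -> Output: (1, 208, 54, 54)

Answer: (1, 208, 54, 54)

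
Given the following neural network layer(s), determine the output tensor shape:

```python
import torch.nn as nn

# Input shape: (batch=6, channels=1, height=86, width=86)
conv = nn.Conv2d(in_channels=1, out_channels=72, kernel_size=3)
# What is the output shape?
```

Input: (6, 1, 86, 86) -> Output: (6, 72, 84, 84)

Answer: (6, 72, 84, 84)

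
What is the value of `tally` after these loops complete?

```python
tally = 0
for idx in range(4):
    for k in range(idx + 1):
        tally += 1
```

Triangle: 1 + 2 + ... + 4
`tally` takes the values: 0 → 1 → 2 → 3 → 4 → 5 → 6 → 7 → 8 → 9 → 10

Answer: 10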